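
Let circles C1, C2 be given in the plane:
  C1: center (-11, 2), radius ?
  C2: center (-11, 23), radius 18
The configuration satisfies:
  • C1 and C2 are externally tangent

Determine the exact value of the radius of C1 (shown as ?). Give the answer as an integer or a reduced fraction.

3

1. [ext C1·C2]  r_C1² + 36r_C1 − 117 = 0  ⇒  r_C1 = 3 (r>0 drops 1)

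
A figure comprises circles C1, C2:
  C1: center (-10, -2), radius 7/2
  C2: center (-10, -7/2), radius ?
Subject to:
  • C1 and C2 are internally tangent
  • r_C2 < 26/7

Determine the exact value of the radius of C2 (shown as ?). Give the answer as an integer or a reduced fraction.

1. [int C1,C2]  r_C2² − 7r_C2 + 10 = 0  ⇒  r_C2 = 2 or 5
2. given r_C2 < 26/7: keep 2

2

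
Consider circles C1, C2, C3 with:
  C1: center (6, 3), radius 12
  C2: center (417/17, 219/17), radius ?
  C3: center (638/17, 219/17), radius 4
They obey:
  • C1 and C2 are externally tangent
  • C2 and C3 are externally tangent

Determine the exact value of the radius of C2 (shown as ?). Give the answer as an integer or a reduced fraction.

9

1. [ext C1·C2]  r_C2² + 24r_C2 − 297 = 0  ⇒  r_C2 = 9 (r>0 drops 1)
2. [ext C2·C3]  r_C2² + 8r_C2 − 153 = 0  ⇒  r_C2 = 9 (r>0 drops 1)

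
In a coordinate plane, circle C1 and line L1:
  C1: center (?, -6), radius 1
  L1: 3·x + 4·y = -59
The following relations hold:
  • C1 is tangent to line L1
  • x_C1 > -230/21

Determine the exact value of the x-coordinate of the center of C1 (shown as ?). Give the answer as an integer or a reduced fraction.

1. [C1‖L1]  x_C1² + (70/3)x_C1 + 400/3 = 0  ⇒  x_C1 = -40/3 or -10
2. given x_C1 > -230/21: keep -10

-10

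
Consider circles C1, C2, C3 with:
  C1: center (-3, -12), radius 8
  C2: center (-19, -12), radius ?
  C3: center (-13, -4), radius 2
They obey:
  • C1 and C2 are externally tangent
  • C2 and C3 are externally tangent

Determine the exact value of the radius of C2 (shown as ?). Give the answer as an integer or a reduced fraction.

8

1. [ext C1·C2]  r_C2² + 16r_C2 − 192 = 0  ⇒  r_C2 = 8 (r>0 drops 1)
2. [ext C2·C3]  r_C2² + 4r_C2 − 96 = 0  ⇒  r_C2 = 8 (r>0 drops 1)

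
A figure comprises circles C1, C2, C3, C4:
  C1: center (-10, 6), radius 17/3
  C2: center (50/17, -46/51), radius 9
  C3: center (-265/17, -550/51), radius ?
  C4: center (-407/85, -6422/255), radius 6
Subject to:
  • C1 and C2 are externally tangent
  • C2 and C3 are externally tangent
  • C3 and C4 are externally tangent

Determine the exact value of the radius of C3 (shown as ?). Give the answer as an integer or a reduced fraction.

1. [ext C2·C3]  r_C3² + 18r_C3 − 360 = 0  ⇒  r_C3 = 12 (r>0 drops 1)
2. [ext C3·C4]  r_C3² + 12r_C3 − 288 = 0  ⇒  r_C3 = 12 (r>0 drops 1)

12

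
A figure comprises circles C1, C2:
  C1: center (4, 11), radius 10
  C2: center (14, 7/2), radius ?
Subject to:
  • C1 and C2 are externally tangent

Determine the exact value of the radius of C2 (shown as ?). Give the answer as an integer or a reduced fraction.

1. [ext C1·C2]  r_C2² + 20r_C2 − 225/4 = 0  ⇒  r_C2 = 5/2 (r>0 drops 1)

5/2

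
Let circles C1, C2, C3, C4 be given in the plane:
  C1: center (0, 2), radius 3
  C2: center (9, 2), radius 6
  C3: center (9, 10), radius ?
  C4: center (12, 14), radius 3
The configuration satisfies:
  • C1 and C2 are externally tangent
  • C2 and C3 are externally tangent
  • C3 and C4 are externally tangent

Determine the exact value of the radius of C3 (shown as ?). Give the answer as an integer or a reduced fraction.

1. [ext C2·C3]  r_C3² + 12r_C3 − 28 = 0  ⇒  r_C3 = 2 (r>0 drops 1)
2. [ext C3·C4]  r_C3² + 6r_C3 − 16 = 0  ⇒  r_C3 = 2 (r>0 drops 1)

2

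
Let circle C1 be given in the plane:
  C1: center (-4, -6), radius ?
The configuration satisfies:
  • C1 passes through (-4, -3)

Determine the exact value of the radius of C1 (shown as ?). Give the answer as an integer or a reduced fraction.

3

1. [C1∋P]  r_C1² − 9 = 0  ⇒  r_C1 = 3 (r>0 drops 1)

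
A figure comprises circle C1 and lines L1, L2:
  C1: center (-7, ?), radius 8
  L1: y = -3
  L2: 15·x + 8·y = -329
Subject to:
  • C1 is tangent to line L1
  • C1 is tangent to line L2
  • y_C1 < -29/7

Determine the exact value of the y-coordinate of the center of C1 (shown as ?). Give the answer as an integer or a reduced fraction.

1. [C1‖L1]  y_C1² + 6y_C1 − 55 = 0  ⇒  y_C1 = -11 or 5
2. [C1‖L2]  y_C1² + 56y_C1 + 495 = 0  ⇒  y_C1 = -45 or -11

-11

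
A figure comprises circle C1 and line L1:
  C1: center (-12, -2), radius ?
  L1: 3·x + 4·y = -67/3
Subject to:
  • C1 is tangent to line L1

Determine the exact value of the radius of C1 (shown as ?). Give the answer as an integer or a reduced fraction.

13/3

1. [C1‖L1]  r_C1² − 169/9 = 0  ⇒  r_C1 = 13/3 (r>0 drops 1)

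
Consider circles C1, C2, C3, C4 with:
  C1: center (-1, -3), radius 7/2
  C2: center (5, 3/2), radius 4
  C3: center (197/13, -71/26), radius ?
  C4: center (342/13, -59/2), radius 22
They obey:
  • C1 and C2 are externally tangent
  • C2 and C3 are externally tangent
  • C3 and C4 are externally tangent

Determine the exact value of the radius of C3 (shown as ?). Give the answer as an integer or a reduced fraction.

7

1. [ext C2·C3]  r_C3² + 8r_C3 − 105 = 0  ⇒  r_C3 = 7 (r>0 drops 1)
2. [ext C3·C4]  r_C3² + 44r_C3 − 357 = 0  ⇒  r_C3 = 7 (r>0 drops 1)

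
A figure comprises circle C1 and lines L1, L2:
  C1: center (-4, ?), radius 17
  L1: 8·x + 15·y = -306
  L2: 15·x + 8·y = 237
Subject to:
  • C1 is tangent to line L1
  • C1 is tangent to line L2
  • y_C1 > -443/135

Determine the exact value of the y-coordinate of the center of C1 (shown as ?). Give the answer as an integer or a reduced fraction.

1

1. [C1‖L1]  y_C1² + (548/15)y_C1 − 563/15 = 0  ⇒  y_C1 = -563/15 or 1
2. [C1‖L2]  y_C1² − (297/4)y_C1 + 293/4 = 0  ⇒  y_C1 = 1 or 293/4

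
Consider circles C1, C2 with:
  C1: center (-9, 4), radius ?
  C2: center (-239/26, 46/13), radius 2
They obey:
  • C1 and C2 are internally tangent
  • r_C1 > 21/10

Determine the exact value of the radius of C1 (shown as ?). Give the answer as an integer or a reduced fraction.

5/2

1. [int C1,C2]  r_C1² − 4r_C1 + 15/4 = 0  ⇒  r_C1 = 3/2 or 5/2
2. given r_C1 > 21/10: keep 5/2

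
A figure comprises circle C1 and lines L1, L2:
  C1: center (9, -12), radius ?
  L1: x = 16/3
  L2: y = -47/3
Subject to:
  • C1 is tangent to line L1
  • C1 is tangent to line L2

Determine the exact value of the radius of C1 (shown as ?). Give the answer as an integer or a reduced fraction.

1. [C1‖L1]  r_C1² − 121/9 = 0  ⇒  r_C1 = 11/3 (r>0 drops 1)
2. [C1‖L2]  r_C1² − 121/9 = 0  ⇒  r_C1 = 11/3 (r>0 drops 1)

11/3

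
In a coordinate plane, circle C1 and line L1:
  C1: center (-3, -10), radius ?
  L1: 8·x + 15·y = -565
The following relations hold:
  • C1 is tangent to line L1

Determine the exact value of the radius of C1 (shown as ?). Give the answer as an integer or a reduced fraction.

23

1. [C1‖L1]  r_C1² − 529 = 0  ⇒  r_C1 = 23 (r>0 drops 1)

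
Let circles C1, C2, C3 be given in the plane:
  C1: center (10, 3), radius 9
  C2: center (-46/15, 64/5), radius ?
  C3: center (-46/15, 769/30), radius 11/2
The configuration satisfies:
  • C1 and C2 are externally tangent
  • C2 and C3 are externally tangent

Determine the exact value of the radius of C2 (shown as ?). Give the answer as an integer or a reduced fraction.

1. [ext C1·C2]  r_C2² + 18r_C2 − 1672/9 = 0  ⇒  r_C2 = 22/3 (r>0 drops 1)
2. [ext C2·C3]  r_C2² + 11r_C2 − 1210/9 = 0  ⇒  r_C2 = 22/3 (r>0 drops 1)

22/3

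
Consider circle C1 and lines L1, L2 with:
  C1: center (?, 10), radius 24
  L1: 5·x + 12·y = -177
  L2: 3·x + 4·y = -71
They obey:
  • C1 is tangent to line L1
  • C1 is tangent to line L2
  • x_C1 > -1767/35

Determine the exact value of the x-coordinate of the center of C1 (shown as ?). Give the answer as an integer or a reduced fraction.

1. [C1‖L1]  x_C1² + (594/5)x_C1 − 1827/5 = 0  ⇒  x_C1 = -609/5 or 3
2. [C1‖L2]  x_C1² + 74x_C1 − 231 = 0  ⇒  x_C1 = -77 or 3

3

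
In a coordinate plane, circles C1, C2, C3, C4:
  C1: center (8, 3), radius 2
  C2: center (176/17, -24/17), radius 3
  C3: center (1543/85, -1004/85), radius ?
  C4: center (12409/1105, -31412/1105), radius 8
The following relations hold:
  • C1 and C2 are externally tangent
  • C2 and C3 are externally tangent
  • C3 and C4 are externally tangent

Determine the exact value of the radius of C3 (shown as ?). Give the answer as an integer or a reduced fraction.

1. [ext C2·C3]  r_C3² + 6r_C3 − 160 = 0  ⇒  r_C3 = 10 (r>0 drops 1)
2. [ext C3·C4]  r_C3² + 16r_C3 − 260 = 0  ⇒  r_C3 = 10 (r>0 drops 1)

10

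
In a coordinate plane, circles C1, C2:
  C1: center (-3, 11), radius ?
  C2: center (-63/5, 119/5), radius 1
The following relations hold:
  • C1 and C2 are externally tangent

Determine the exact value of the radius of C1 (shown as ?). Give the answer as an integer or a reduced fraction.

1. [ext C1·C2]  r_C1² + 2r_C1 − 255 = 0  ⇒  r_C1 = 15 (r>0 drops 1)

15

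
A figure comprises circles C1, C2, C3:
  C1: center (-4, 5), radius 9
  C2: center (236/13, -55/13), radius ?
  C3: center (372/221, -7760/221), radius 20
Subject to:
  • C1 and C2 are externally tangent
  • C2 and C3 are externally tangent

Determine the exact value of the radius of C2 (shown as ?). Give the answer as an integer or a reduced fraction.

1. [ext C1·C2]  r_C2² + 18r_C2 − 495 = 0  ⇒  r_C2 = 15 (r>0 drops 1)
2. [ext C2·C3]  r_C2² + 40r_C2 − 825 = 0  ⇒  r_C2 = 15 (r>0 drops 1)

15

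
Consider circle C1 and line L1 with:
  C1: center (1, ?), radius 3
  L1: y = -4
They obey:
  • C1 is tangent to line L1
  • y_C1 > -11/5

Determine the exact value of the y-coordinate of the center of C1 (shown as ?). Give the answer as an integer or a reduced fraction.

-1

1. [C1‖L1]  y_C1² + 8y_C1 + 7 = 0  ⇒  y_C1 = -7 or -1
2. given y_C1 > -11/5: keep -1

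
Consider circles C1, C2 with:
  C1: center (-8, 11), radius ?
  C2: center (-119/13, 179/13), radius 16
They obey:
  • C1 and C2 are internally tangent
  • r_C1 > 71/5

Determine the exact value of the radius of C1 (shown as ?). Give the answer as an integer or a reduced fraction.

1. [int C1,C2]  r_C1² − 32r_C1 + 247 = 0  ⇒  r_C1 = 13 or 19
2. given r_C1 > 71/5: keep 19

19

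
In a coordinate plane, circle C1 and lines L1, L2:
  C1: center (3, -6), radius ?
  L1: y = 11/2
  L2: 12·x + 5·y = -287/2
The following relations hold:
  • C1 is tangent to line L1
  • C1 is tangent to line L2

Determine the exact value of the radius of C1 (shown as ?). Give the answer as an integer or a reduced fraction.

23/2

1. [C1‖L1]  r_C1² − 529/4 = 0  ⇒  r_C1 = 23/2 (r>0 drops 1)
2. [C1‖L2]  r_C1² − 529/4 = 0  ⇒  r_C1 = 23/2 (r>0 drops 1)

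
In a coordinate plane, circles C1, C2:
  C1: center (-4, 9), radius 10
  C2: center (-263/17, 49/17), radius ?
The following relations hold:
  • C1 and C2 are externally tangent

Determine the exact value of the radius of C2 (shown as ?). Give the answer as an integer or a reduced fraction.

1. [ext C1·C2]  r_C2² + 20r_C2 − 69 = 0  ⇒  r_C2 = 3 (r>0 drops 1)

3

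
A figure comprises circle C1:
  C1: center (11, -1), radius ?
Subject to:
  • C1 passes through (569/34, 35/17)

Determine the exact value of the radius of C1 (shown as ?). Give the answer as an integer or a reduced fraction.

13/2

1. [C1∋P]  r_C1² − 169/4 = 0  ⇒  r_C1 = 13/2 (r>0 drops 1)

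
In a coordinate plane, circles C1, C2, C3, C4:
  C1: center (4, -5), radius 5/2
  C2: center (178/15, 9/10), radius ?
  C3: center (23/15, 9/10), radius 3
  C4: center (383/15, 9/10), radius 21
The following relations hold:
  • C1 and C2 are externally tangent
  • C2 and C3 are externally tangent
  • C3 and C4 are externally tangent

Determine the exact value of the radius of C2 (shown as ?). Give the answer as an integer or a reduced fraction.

1. [ext C1·C2]  r_C2² + 5r_C2 − 814/9 = 0  ⇒  r_C2 = 22/3 (r>0 drops 1)
2. [ext C2·C3]  r_C2² + 6r_C2 − 880/9 = 0  ⇒  r_C2 = 22/3 (r>0 drops 1)

22/3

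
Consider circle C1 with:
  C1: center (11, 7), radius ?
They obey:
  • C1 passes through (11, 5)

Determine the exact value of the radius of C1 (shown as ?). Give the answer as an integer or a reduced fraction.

2

1. [C1∋P]  r_C1² − 4 = 0  ⇒  r_C1 = 2 (r>0 drops 1)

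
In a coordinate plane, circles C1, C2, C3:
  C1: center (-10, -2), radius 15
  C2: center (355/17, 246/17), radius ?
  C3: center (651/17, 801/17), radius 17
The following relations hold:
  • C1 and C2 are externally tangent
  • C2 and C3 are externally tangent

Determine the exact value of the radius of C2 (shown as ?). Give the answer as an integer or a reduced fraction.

1. [ext C1·C2]  r_C2² + 30r_C2 − 1000 = 0  ⇒  r_C2 = 20 (r>0 drops 1)
2. [ext C2·C3]  r_C2² + 34r_C2 − 1080 = 0  ⇒  r_C2 = 20 (r>0 drops 1)

20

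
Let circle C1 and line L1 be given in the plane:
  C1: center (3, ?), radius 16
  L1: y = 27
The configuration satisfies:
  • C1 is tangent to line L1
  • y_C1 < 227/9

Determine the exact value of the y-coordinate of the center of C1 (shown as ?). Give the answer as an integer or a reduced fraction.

11

1. [C1‖L1]  y_C1² − 54y_C1 + 473 = 0  ⇒  y_C1 = 11 or 43
2. given y_C1 < 227/9: keep 11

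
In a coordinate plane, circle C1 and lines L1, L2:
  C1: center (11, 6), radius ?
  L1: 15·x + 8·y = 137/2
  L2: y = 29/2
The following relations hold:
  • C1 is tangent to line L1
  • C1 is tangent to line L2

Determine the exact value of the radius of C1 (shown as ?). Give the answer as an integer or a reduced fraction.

1. [C1‖L1]  r_C1² − 289/4 = 0  ⇒  r_C1 = 17/2 (r>0 drops 1)
2. [C1‖L2]  r_C1² − 289/4 = 0  ⇒  r_C1 = 17/2 (r>0 drops 1)

17/2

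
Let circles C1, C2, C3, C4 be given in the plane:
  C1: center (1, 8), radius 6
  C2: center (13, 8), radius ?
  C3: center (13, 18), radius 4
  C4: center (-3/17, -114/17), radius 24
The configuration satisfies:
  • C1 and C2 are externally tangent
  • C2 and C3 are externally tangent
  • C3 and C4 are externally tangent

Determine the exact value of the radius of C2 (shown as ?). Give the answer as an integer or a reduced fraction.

1. [ext C1·C2]  r_C2² + 12r_C2 − 108 = 0  ⇒  r_C2 = 6 (r>0 drops 1)
2. [ext C2·C3]  r_C2² + 8r_C2 − 84 = 0  ⇒  r_C2 = 6 (r>0 drops 1)

6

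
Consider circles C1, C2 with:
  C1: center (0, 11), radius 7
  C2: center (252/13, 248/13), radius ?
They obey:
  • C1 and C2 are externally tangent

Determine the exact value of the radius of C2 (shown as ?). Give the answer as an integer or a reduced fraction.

1. [ext C1·C2]  r_C2² + 14r_C2 − 392 = 0  ⇒  r_C2 = 14 (r>0 drops 1)

14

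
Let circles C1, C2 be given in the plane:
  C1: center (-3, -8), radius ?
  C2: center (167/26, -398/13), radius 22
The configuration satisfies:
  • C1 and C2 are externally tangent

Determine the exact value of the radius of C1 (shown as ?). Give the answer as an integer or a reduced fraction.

1. [ext C1·C2]  r_C1² + 44r_C1 − 465/4 = 0  ⇒  r_C1 = 5/2 (r>0 drops 1)

5/2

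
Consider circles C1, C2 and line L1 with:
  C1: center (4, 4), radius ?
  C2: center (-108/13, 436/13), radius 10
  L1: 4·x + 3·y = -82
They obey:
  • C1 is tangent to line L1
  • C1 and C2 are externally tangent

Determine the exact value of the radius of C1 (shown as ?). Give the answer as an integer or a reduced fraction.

22

1. [C1‖L1]  r_C1² − 484 = 0  ⇒  r_C1 = 22 (r>0 drops 1)
2. [ext C1·C2]  r_C1² + 20r_C1 − 924 = 0  ⇒  r_C1 = 22 (r>0 drops 1)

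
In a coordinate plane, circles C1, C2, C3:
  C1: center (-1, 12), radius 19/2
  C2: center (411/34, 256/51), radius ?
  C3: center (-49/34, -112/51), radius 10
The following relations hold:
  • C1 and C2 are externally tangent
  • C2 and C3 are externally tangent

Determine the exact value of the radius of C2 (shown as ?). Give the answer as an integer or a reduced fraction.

16/3

1. [ext C1·C2]  r_C2² + 19r_C2 − 1168/9 = 0  ⇒  r_C2 = 16/3 (r>0 drops 1)
2. [ext C2·C3]  r_C2² + 20r_C2 − 1216/9 = 0  ⇒  r_C2 = 16/3 (r>0 drops 1)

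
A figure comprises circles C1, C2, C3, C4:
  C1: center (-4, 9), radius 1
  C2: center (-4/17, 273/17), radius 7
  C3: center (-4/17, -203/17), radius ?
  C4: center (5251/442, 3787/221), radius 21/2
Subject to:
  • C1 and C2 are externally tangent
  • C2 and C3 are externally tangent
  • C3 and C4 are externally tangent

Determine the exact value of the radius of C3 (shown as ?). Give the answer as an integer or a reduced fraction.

21

1. [ext C2·C3]  r_C3² + 14r_C3 − 735 = 0  ⇒  r_C3 = 21 (r>0 drops 1)
2. [ext C3·C4]  r_C3² + 21r_C3 − 882 = 0  ⇒  r_C3 = 21 (r>0 drops 1)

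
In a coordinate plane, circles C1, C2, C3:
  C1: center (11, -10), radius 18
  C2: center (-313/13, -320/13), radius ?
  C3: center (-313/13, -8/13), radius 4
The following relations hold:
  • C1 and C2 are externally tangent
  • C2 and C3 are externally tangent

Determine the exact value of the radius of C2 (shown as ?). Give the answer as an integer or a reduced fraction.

20

1. [ext C1·C2]  r_C2² + 36r_C2 − 1120 = 0  ⇒  r_C2 = 20 (r>0 drops 1)
2. [ext C2·C3]  r_C2² + 8r_C2 − 560 = 0  ⇒  r_C2 = 20 (r>0 drops 1)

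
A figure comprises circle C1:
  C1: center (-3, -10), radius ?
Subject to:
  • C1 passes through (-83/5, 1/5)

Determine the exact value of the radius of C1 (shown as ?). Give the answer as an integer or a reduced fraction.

1. [C1∋P]  r_C1² − 289 = 0  ⇒  r_C1 = 17 (r>0 drops 1)

17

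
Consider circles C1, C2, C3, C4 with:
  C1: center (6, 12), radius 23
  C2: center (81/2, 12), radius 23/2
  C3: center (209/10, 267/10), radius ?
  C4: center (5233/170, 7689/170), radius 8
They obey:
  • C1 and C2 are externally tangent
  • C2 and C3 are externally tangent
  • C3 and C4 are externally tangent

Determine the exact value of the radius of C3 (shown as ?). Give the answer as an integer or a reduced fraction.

1. [ext C2·C3]  r_C3² + 23r_C3 − 468 = 0  ⇒  r_C3 = 13 (r>0 drops 1)
2. [ext C3·C4]  r_C3² + 16r_C3 − 377 = 0  ⇒  r_C3 = 13 (r>0 drops 1)

13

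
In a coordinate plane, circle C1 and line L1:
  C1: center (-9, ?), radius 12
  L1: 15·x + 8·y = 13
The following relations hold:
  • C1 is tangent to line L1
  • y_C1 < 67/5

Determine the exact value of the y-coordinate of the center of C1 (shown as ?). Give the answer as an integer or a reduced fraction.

-7

1. [C1‖L1]  y_C1² − 37y_C1 − 308 = 0  ⇒  y_C1 = -7 or 44
2. given y_C1 < 67/5: keep -7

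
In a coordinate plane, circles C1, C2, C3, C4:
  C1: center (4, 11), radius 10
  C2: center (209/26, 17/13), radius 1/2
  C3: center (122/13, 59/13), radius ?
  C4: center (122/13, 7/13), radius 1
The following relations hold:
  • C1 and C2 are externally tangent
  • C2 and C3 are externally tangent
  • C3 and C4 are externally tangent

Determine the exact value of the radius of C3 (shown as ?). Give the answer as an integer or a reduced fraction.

3

1. [ext C2·C3]  r_C3² + 1r_C3 − 12 = 0  ⇒  r_C3 = 3 (r>0 drops 1)
2. [ext C3·C4]  r_C3² + 2r_C3 − 15 = 0  ⇒  r_C3 = 3 (r>0 drops 1)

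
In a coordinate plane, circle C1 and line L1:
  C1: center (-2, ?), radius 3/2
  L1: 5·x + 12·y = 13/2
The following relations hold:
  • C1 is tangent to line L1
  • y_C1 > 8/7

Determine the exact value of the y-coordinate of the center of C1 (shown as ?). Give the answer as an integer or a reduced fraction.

1. [C1‖L1]  y_C1² − (11/4)y_C1 − 3/4 = 0  ⇒  y_C1 = -1/4 or 3
2. given y_C1 > 8/7: keep 3

3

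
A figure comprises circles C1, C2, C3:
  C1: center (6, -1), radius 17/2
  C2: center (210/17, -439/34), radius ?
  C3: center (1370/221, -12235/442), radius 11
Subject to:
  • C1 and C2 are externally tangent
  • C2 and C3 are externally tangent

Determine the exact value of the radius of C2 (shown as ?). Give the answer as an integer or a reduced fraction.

5

1. [ext C1·C2]  r_C2² + 17r_C2 − 110 = 0  ⇒  r_C2 = 5 (r>0 drops 1)
2. [ext C2·C3]  r_C2² + 22r_C2 − 135 = 0  ⇒  r_C2 = 5 (r>0 drops 1)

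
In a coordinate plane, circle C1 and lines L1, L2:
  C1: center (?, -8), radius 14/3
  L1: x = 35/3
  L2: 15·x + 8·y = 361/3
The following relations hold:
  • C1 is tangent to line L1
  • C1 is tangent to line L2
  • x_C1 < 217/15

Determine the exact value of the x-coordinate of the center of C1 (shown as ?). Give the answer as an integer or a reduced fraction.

1. [C1‖L1]  x_C1² − (70/3)x_C1 + 343/3 = 0  ⇒  x_C1 = 7 or 49/3
2. [C1‖L2]  x_C1² − (1106/45)x_C1 + 5537/45 = 0  ⇒  x_C1 = 7 or 791/45

7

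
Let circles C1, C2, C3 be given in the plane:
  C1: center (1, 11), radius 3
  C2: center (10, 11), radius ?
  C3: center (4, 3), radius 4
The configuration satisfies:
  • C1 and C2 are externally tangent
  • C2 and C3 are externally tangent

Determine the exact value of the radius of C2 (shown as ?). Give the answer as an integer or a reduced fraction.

6

1. [ext C1·C2]  r_C2² + 6r_C2 − 72 = 0  ⇒  r_C2 = 6 (r>0 drops 1)
2. [ext C2·C3]  r_C2² + 8r_C2 − 84 = 0  ⇒  r_C2 = 6 (r>0 drops 1)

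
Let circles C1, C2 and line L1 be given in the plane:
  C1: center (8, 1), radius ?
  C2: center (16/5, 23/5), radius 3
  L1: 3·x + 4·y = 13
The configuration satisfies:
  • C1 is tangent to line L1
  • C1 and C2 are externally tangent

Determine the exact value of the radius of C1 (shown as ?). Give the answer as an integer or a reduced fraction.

3

1. [C1‖L1]  r_C1² − 9 = 0  ⇒  r_C1 = 3 (r>0 drops 1)
2. [ext C1·C2]  r_C1² + 6r_C1 − 27 = 0  ⇒  r_C1 = 3 (r>0 drops 1)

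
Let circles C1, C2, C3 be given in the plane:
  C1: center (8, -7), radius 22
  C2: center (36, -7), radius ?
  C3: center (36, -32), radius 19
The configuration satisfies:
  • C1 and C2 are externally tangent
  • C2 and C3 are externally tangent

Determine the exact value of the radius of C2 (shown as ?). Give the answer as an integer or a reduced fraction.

1. [ext C1·C2]  r_C2² + 44r_C2 − 300 = 0  ⇒  r_C2 = 6 (r>0 drops 1)
2. [ext C2·C3]  r_C2² + 38r_C2 − 264 = 0  ⇒  r_C2 = 6 (r>0 drops 1)

6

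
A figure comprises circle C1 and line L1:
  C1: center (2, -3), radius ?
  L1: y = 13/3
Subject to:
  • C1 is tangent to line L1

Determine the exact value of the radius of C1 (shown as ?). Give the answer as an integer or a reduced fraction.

1. [C1‖L1]  r_C1² − 484/9 = 0  ⇒  r_C1 = 22/3 (r>0 drops 1)

22/3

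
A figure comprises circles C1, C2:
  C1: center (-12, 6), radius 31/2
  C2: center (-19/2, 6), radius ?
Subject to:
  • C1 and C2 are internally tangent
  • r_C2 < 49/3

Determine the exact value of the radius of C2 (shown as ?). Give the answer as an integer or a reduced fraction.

1. [int C1,C2]  r_C2² − 31r_C2 + 234 = 0  ⇒  r_C2 = 13 or 18
2. given r_C2 < 49/3: keep 13

13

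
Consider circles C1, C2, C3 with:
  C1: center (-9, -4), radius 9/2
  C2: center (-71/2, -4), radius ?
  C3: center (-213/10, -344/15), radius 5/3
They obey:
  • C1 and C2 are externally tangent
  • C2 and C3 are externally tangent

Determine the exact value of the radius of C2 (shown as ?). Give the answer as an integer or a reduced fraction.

22

1. [ext C1·C2]  r_C2² + 9r_C2 − 682 = 0  ⇒  r_C2 = 22 (r>0 drops 1)
2. [ext C2·C3]  r_C2² + (10/3)r_C2 − 1672/3 = 0  ⇒  r_C2 = 22 (r>0 drops 1)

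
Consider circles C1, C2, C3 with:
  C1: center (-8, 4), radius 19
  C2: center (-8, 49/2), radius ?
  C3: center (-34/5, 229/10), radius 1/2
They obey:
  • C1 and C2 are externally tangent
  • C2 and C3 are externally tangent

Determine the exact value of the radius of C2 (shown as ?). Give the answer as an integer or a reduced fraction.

1. [ext C1·C2]  r_C2² + 38r_C2 − 237/4 = 0  ⇒  r_C2 = 3/2 (r>0 drops 1)
2. [ext C2·C3]  r_C2² + 1r_C2 − 15/4 = 0  ⇒  r_C2 = 3/2 (r>0 drops 1)

3/2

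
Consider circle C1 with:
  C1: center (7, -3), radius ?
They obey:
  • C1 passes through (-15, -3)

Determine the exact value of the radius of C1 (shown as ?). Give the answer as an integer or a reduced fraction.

22

1. [C1∋P]  r_C1² − 484 = 0  ⇒  r_C1 = 22 (r>0 drops 1)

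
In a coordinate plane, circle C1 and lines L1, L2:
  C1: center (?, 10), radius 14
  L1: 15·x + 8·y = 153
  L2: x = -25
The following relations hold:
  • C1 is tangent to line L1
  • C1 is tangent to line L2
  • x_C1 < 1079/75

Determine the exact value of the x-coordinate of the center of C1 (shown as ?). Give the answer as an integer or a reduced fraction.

-11

1. [C1‖L1]  x_C1² − (146/15)x_C1 − 3421/15 = 0  ⇒  x_C1 = -11 or 311/15
2. [C1‖L2]  x_C1² + 50x_C1 + 429 = 0  ⇒  x_C1 = -39 or -11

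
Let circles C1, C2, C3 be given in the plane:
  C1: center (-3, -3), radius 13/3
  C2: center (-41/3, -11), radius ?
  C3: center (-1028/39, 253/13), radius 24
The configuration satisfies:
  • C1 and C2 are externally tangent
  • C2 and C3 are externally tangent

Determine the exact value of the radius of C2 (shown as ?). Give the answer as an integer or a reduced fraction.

1. [ext C1·C2]  r_C2² + (26/3)r_C2 − 159 = 0  ⇒  r_C2 = 9 (r>0 drops 1)
2. [ext C2·C3]  r_C2² + 48r_C2 − 513 = 0  ⇒  r_C2 = 9 (r>0 drops 1)

9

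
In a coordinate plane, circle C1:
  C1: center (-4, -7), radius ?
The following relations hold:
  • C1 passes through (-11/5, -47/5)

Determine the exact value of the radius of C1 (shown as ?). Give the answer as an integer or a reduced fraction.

1. [C1∋P]  r_C1² − 9 = 0  ⇒  r_C1 = 3 (r>0 drops 1)

3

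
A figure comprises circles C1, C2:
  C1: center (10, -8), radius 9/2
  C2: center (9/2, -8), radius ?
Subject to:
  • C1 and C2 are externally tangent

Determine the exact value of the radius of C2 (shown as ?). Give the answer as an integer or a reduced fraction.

1

1. [ext C1·C2]  r_C2² + 9r_C2 − 10 = 0  ⇒  r_C2 = 1 (r>0 drops 1)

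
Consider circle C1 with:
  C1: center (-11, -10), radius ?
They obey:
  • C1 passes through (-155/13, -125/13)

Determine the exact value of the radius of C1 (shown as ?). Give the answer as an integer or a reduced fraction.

1

1. [C1∋P]  r_C1² − 1 = 0  ⇒  r_C1 = 1 (r>0 drops 1)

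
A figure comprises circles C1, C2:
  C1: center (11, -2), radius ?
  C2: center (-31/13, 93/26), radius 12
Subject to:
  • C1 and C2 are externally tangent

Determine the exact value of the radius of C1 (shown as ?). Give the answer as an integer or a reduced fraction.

1. [ext C1·C2]  r_C1² + 24r_C1 − 265/4 = 0  ⇒  r_C1 = 5/2 (r>0 drops 1)

5/2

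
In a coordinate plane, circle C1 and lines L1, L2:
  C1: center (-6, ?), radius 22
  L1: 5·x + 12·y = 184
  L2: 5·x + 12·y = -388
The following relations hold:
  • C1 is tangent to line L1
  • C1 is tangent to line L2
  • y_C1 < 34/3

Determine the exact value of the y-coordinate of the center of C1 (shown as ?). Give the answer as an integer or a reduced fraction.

1. [C1‖L1]  y_C1² − (107/3)y_C1 − 250 = 0  ⇒  y_C1 = -6 or 125/3
2. [C1‖L2]  y_C1² + (179/3)y_C1 + 322 = 0  ⇒  y_C1 = -161/3 or -6

-6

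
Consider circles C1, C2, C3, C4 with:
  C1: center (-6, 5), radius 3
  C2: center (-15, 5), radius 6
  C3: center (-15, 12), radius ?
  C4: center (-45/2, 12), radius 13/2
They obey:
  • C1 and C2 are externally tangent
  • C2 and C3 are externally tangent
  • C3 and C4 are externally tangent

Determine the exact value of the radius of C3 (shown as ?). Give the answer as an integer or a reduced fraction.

1. [ext C2·C3]  r_C3² + 12r_C3 − 13 = 0  ⇒  r_C3 = 1 (r>0 drops 1)
2. [ext C3·C4]  r_C3² + 13r_C3 − 14 = 0  ⇒  r_C3 = 1 (r>0 drops 1)

1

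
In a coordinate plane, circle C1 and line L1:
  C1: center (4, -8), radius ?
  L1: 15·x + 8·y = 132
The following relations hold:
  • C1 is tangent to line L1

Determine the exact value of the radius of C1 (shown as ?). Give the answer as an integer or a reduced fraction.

8

1. [C1‖L1]  r_C1² − 64 = 0  ⇒  r_C1 = 8 (r>0 drops 1)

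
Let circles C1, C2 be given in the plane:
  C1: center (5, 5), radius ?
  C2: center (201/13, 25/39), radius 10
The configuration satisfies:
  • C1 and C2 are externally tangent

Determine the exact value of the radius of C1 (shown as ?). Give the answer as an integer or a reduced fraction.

4/3

1. [ext C1·C2]  r_C1² + 20r_C1 − 256/9 = 0  ⇒  r_C1 = 4/3 (r>0 drops 1)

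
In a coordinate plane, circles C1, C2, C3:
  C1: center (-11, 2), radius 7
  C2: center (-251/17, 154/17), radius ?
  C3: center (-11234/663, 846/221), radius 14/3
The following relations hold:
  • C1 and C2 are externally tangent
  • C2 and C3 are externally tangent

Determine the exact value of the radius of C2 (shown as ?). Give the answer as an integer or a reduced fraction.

1. [ext C1·C2]  r_C2² + 14r_C2 − 15 = 0  ⇒  r_C2 = 1 (r>0 drops 1)
2. [ext C2·C3]  r_C2² + (28/3)r_C2 − 31/3 = 0  ⇒  r_C2 = 1 (r>0 drops 1)

1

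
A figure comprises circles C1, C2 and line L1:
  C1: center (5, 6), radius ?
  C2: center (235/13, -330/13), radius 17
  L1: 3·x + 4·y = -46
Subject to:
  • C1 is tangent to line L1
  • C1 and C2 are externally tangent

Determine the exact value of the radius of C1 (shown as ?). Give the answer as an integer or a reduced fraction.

1. [C1‖L1]  r_C1² − 289 = 0  ⇒  r_C1 = 17 (r>0 drops 1)
2. [ext C1·C2]  r_C1² + 34r_C1 − 867 = 0  ⇒  r_C1 = 17 (r>0 drops 1)

17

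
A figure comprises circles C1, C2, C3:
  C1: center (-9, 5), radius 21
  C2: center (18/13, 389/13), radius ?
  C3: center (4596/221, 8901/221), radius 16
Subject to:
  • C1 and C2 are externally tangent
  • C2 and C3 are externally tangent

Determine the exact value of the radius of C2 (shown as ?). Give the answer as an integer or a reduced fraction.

6

1. [ext C1·C2]  r_C2² + 42r_C2 − 288 = 0  ⇒  r_C2 = 6 (r>0 drops 1)
2. [ext C2·C3]  r_C2² + 32r_C2 − 228 = 0  ⇒  r_C2 = 6 (r>0 drops 1)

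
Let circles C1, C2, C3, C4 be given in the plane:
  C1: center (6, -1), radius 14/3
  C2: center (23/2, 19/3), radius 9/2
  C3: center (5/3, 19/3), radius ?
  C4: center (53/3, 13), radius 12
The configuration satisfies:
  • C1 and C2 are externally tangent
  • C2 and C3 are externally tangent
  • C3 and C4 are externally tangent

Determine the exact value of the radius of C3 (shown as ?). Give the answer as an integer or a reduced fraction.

1. [ext C2·C3]  r_C3² + 9r_C3 − 688/9 = 0  ⇒  r_C3 = 16/3 (r>0 drops 1)
2. [ext C3·C4]  r_C3² + 24r_C3 − 1408/9 = 0  ⇒  r_C3 = 16/3 (r>0 drops 1)

16/3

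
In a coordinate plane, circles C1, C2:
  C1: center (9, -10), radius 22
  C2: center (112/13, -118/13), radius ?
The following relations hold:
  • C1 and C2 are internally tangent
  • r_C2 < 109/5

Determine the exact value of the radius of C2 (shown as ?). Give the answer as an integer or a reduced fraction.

21

1. [int C1,C2]  r_C2² − 44r_C2 + 483 = 0  ⇒  r_C2 = 21 or 23
2. given r_C2 < 109/5: keep 21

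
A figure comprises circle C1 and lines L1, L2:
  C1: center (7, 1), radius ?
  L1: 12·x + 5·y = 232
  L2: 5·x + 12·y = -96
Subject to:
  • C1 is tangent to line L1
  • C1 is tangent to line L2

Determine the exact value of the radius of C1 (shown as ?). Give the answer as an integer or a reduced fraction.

1. [C1‖L1]  r_C1² − 121 = 0  ⇒  r_C1 = 11 (r>0 drops 1)
2. [C1‖L2]  r_C1² − 121 = 0  ⇒  r_C1 = 11 (r>0 drops 1)

11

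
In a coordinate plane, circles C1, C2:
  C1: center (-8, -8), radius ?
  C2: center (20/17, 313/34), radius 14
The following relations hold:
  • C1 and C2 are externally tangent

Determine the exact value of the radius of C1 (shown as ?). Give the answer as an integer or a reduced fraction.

1. [ext C1·C2]  r_C1² + 28r_C1 − 737/4 = 0  ⇒  r_C1 = 11/2 (r>0 drops 1)

11/2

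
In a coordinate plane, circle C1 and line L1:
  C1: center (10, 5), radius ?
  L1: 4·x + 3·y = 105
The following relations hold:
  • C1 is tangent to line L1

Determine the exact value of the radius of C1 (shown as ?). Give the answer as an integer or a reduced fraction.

1. [C1‖L1]  r_C1² − 100 = 0  ⇒  r_C1 = 10 (r>0 drops 1)

10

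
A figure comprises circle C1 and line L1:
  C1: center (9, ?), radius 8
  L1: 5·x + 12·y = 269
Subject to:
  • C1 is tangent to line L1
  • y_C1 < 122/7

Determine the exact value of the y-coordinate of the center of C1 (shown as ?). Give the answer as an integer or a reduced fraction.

10

1. [C1‖L1]  y_C1² − (112/3)y_C1 + 820/3 = 0  ⇒  y_C1 = 10 or 82/3
2. given y_C1 < 122/7: keep 10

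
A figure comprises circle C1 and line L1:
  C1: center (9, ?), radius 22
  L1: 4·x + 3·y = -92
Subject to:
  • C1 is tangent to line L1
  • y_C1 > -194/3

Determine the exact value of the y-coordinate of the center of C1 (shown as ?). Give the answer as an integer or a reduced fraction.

1. [C1‖L1]  y_C1² + (256/3)y_C1 + 476 = 0  ⇒  y_C1 = -238/3 or -6
2. given y_C1 > -194/3: keep -6

-6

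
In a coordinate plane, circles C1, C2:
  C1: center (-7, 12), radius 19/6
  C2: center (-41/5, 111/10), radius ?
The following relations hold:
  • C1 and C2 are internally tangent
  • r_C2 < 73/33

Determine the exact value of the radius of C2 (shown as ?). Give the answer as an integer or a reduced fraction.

1. [int C1,C2]  r_C2² − (19/3)r_C2 + 70/9 = 0  ⇒  r_C2 = 5/3 or 14/3
2. given r_C2 < 73/33: keep 5/3

5/3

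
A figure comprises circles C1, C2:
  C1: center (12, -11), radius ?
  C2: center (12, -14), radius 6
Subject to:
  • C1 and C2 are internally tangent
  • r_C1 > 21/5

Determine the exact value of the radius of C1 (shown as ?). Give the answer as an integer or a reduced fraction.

9

1. [int C1,C2]  r_C1² − 12r_C1 + 27 = 0  ⇒  r_C1 = 3 or 9
2. given r_C1 > 21/5: keep 9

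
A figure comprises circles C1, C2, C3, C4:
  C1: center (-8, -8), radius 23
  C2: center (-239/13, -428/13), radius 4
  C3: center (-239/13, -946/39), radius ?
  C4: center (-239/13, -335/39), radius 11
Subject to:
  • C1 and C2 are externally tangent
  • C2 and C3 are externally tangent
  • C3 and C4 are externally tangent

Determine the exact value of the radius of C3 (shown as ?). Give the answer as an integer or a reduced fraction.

1. [ext C2·C3]  r_C3² + 8r_C3 − 532/9 = 0  ⇒  r_C3 = 14/3 (r>0 drops 1)
2. [ext C3·C4]  r_C3² + 22r_C3 − 1120/9 = 0  ⇒  r_C3 = 14/3 (r>0 drops 1)

14/3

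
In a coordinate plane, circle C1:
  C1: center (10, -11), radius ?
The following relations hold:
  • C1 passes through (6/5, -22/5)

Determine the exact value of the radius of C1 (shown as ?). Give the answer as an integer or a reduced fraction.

1. [C1∋P]  r_C1² − 121 = 0  ⇒  r_C1 = 11 (r>0 drops 1)

11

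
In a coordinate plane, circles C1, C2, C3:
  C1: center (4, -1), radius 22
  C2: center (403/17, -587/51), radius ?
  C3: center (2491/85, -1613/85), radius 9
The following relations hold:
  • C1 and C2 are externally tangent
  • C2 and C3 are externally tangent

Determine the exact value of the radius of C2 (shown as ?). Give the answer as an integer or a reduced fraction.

1. [ext C1·C2]  r_C2² + 44r_C2 − 133/9 = 0  ⇒  r_C2 = 1/3 (r>0 drops 1)
2. [ext C2·C3]  r_C2² + 18r_C2 − 55/9 = 0  ⇒  r_C2 = 1/3 (r>0 drops 1)

1/3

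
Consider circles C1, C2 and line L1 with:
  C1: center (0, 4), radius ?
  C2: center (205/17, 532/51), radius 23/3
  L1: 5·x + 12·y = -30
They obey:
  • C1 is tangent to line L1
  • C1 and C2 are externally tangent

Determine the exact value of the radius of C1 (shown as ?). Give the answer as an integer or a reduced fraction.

6

1. [C1‖L1]  r_C1² − 36 = 0  ⇒  r_C1 = 6 (r>0 drops 1)
2. [ext C1·C2]  r_C1² + (46/3)r_C1 − 128 = 0  ⇒  r_C1 = 6 (r>0 drops 1)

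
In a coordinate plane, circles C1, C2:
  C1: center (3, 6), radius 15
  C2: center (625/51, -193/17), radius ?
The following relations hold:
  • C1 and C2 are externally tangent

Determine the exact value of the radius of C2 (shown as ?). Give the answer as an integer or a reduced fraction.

1. [ext C1·C2]  r_C2² + 30r_C2 − 1456/9 = 0  ⇒  r_C2 = 14/3 (r>0 drops 1)

14/3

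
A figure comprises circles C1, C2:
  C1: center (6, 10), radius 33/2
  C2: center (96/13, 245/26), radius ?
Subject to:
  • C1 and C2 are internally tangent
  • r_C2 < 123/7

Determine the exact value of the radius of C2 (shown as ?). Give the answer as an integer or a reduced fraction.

15

1. [int C1,C2]  r_C2² − 33r_C2 + 270 = 0  ⇒  r_C2 = 15 or 18
2. given r_C2 < 123/7: keep 15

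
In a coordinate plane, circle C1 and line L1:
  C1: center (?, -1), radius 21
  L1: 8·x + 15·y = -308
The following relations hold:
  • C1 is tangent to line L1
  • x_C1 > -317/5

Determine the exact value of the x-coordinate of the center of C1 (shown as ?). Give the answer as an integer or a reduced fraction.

1. [C1‖L1]  x_C1² + (293/4)x_C1 − 650 = 0  ⇒  x_C1 = -325/4 or 8
2. given x_C1 > -317/5: keep 8

8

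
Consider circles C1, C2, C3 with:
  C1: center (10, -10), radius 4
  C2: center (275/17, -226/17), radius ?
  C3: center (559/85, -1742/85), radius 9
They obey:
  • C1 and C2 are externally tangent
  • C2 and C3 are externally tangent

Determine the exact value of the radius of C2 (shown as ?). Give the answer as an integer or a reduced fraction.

1. [ext C1·C2]  r_C2² + 8r_C2 − 33 = 0  ⇒  r_C2 = 3 (r>0 drops 1)
2. [ext C2·C3]  r_C2² + 18r_C2 − 63 = 0  ⇒  r_C2 = 3 (r>0 drops 1)

3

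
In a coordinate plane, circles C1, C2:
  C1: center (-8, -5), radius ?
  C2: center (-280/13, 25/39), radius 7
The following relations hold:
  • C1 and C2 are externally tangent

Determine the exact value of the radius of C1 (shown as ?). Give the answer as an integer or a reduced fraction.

23/3

1. [ext C1·C2]  r_C1² + 14r_C1 − 1495/9 = 0  ⇒  r_C1 = 23/3 (r>0 drops 1)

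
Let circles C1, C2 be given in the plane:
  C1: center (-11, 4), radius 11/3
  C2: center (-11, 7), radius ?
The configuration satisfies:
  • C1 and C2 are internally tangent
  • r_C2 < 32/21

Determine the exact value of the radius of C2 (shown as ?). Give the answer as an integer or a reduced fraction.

2/3

1. [int C1,C2]  r_C2² − (22/3)r_C2 + 40/9 = 0  ⇒  r_C2 = 2/3 or 20/3
2. given r_C2 < 32/21: keep 2/3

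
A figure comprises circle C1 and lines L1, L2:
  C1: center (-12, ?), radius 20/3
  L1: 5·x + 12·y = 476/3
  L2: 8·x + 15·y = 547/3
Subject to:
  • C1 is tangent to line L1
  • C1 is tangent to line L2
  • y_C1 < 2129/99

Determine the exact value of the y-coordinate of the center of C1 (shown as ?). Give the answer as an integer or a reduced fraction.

11

1. [C1‖L1]  y_C1² − (328/9)y_C1 + 2519/9 = 0  ⇒  y_C1 = 11 or 229/9
2. [C1‖L2]  y_C1² − (334/9)y_C1 + 2585/9 = 0  ⇒  y_C1 = 11 or 235/9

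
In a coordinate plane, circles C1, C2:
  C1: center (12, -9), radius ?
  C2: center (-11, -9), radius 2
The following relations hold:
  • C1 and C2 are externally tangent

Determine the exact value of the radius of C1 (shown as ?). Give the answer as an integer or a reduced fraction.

1. [ext C1·C2]  r_C1² + 4r_C1 − 525 = 0  ⇒  r_C1 = 21 (r>0 drops 1)

21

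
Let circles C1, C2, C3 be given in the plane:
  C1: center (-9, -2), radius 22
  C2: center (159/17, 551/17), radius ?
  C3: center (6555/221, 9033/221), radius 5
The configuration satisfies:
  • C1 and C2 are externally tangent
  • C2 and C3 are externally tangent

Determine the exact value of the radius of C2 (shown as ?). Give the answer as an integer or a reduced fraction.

1. [ext C1·C2]  r_C2² + 44r_C2 − 1037 = 0  ⇒  r_C2 = 17 (r>0 drops 1)
2. [ext C2·C3]  r_C2² + 10r_C2 − 459 = 0  ⇒  r_C2 = 17 (r>0 drops 1)

17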